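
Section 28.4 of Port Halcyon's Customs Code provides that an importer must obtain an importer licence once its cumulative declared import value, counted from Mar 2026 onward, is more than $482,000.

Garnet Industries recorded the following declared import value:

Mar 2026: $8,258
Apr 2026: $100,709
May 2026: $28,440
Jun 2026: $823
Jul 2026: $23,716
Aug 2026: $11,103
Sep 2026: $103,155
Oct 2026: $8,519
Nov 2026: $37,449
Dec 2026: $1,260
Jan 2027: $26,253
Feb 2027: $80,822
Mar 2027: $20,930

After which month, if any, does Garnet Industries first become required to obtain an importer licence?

Not triggered

Through Mar 2026: $8,258
Through Apr 2026: $108,967
Through May 2026: $137,407
Through Jun 2026: $138,230
Through Jul 2026: $161,946
Through Aug 2026: $173,049
Through Sep 2026: $276,204
Through Oct 2026: $284,723
Through Nov 2026: $322,172
Through Dec 2026: $323,432
Through Jan 2027: $349,685
Through Feb 2027: $430,507
Through Mar 2027: $451,437
Final cumulative total $451,437 ≤ $482,000; the threshold is never exceeded.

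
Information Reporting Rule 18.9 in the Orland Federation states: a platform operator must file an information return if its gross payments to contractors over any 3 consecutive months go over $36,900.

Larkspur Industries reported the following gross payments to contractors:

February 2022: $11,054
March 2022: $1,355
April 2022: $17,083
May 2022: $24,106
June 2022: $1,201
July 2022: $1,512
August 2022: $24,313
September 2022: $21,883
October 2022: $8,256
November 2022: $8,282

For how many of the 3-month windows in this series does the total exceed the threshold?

5

February 2022–April 2022: $11,054 + $1,355 + $17,083 = $29,492 (under)
March 2022–May 2022: $1,355 + $17,083 + $24,106 = $42,544 (over)
April 2022–June 2022: $17,083 + $24,106 + $1,201 = $42,390 (over)
May 2022–July 2022: $24,106 + $1,201 + $1,512 = $26,819 (under)
June 2022–August 2022: $1,201 + $1,512 + $24,313 = $27,026 (under)
July 2022–September 2022: $1,512 + $24,313 + $21,883 = $47,708 (over)
August 2022–October 2022: $24,313 + $21,883 + $8,256 = $54,452 (over)
September 2022–November 2022: $21,883 + $8,256 + $8,282 = $38,421 (over)
5 windows exceed the threshold.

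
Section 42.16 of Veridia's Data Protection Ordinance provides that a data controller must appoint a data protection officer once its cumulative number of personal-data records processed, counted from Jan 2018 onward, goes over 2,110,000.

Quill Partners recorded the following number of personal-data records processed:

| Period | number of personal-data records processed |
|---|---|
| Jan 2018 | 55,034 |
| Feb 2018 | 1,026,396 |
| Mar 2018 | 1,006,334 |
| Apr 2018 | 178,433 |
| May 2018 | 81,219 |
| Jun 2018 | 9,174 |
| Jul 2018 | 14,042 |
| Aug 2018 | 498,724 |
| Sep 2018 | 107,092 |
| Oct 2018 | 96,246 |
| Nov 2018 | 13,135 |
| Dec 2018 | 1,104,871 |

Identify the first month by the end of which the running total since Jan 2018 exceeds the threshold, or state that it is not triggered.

Through Jan 2018: 55,034
Through Feb 2018: 1,081,430
Through Mar 2018: 2,087,764
Through Apr 2018: 2,266,197 ← exceeds threshold

Apr 2018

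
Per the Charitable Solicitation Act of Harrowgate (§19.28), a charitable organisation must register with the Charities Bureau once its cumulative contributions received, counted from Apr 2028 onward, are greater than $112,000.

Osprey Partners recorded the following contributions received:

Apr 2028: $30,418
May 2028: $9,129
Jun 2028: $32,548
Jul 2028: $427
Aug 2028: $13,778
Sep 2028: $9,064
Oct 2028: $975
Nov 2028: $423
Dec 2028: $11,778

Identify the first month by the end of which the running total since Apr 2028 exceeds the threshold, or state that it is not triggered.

Not triggered

Through Apr 2028: $30,418
Through May 2028: $39,547
Through Jun 2028: $72,095
Through Jul 2028: $72,522
Through Aug 2028: $86,300
Through Sep 2028: $95,364
Through Oct 2028: $96,339
Through Nov 2028: $96,762
Through Dec 2028: $108,540
Final cumulative total $108,540 ≤ $112,000; the threshold is never exceeded.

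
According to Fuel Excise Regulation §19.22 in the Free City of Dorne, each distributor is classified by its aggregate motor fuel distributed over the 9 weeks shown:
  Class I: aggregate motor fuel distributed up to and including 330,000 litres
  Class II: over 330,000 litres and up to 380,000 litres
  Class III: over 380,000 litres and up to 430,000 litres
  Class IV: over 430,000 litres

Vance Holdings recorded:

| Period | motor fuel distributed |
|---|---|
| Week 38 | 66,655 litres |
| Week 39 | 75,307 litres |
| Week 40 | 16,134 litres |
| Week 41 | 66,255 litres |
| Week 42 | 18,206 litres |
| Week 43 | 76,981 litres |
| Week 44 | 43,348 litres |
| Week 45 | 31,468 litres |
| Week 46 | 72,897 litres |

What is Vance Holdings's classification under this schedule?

Aggregate motor fuel distributed: 66,655 litres + 75,307 litres + 16,134 litres + 66,255 litres + 18,206 litres + 76,981 litres + 43,348 litres + 31,468 litres + 72,897 litres = 467,251 litres.
467,251 litres > 430,000 litres, so Class IV applies.

Class IV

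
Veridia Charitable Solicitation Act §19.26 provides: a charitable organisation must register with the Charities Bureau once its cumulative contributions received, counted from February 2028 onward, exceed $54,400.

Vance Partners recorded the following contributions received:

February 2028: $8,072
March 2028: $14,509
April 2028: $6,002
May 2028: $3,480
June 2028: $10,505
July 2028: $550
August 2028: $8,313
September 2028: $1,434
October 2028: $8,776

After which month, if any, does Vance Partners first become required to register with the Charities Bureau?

Through February 2028: $8,072
Through March 2028: $22,581
Through April 2028: $28,583
Through May 2028: $32,063
Through June 2028: $42,568
Through July 2028: $43,118
Through August 2028: $51,431
Through September 2028: $52,865
Through October 2028: $61,641 ← exceeds threshold

October 2028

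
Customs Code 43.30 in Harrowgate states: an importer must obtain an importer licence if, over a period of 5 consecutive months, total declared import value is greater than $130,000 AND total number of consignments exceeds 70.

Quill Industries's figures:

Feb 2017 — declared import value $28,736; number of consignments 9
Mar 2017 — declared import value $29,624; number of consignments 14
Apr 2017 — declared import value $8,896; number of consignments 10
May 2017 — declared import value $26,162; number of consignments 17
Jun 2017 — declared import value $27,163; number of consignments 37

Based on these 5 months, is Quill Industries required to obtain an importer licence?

No

Total declared import value: $28,736 + $29,624 + $8,896 + $26,162 + $27,163 = $120,581 (≤ $130,000).
Total number of consignments: 9 + 14 + 10 + 17 + 37 = 87 (> 70).
The test is 'and': the rule requires both, and at least one is not exceeded.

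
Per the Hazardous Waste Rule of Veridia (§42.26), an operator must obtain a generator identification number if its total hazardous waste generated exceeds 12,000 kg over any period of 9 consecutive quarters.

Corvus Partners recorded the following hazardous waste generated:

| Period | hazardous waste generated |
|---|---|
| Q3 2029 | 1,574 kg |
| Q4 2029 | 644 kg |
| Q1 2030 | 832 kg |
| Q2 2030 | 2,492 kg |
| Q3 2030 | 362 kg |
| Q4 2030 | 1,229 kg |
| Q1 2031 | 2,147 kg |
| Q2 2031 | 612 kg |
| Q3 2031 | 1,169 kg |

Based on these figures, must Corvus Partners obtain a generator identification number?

No

Total hazardous waste generated: 1,574 kg + 644 kg + 832 kg + 2,492 kg + 362 kg + 1,229 kg + 2,147 kg + 612 kg + 1,169 kg = 11,061 kg.
11,061 kg ≤ 12,000 kg, so the threshold is not exceeded.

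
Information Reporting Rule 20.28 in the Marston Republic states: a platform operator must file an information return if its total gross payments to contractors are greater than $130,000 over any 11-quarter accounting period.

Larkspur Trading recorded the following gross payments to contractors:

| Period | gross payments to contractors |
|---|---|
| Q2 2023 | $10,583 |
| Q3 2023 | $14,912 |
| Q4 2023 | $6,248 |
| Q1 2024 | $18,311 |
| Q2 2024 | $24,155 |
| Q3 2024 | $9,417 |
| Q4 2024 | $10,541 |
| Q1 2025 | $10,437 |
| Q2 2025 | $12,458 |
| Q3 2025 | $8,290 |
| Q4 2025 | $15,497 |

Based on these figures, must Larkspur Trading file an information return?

Total gross payments to contractors: $10,583 + $14,912 + $6,248 + $18,311 + $24,155 + $9,417 + $10,541 + $10,437 + $12,458 + $8,290 + $15,497 = $140,849.
$140,849 > $130,000, so the threshold is exceeded.

Yes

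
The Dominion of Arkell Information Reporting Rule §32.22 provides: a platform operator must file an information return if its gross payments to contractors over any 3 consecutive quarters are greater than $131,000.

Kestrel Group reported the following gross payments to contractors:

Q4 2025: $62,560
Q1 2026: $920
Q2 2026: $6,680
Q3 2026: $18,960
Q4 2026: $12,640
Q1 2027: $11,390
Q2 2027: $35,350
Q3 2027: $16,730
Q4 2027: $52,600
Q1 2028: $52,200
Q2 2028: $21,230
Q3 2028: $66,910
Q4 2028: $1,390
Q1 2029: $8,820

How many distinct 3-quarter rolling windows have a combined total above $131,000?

Q4 2025–Q2 2026: $62,560 + $920 + $6,680 = $70,160 (under)
Q1 2026–Q3 2026: $920 + $6,680 + $18,960 = $26,560 (under)
Q2 2026–Q4 2026: $6,680 + $18,960 + $12,640 = $38,280 (under)
Q3 2026–Q1 2027: $18,960 + $12,640 + $11,390 = $42,990 (under)
Q4 2026–Q2 2027: $12,640 + $11,390 + $35,350 = $59,380 (under)
Q1 2027–Q3 2027: $11,390 + $35,350 + $16,730 = $63,470 (under)
Q2 2027–Q4 2027: $35,350 + $16,730 + $52,600 = $104,680 (under)
Q3 2027–Q1 2028: $16,730 + $52,600 + $52,200 = $121,530 (under)
Q4 2027–Q2 2028: $52,600 + $52,200 + $21,230 = $126,030 (under)
Q1 2028–Q3 2028: $52,200 + $21,230 + $66,910 = $140,340 (over)
Q2 2028–Q4 2028: $21,230 + $66,910 + $1,390 = $89,530 (under)
Q3 2028–Q1 2029: $66,910 + $1,390 + $8,820 = $77,120 (under)
1 window exceeds the threshold.

1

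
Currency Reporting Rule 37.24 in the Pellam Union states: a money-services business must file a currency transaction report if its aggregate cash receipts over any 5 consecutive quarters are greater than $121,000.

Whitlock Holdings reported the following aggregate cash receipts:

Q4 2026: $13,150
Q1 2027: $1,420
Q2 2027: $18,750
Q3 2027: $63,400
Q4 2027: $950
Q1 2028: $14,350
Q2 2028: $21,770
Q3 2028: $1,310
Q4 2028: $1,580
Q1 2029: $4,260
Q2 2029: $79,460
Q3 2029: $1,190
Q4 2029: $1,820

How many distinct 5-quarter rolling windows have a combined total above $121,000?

0

Q4 2026–Q4 2027: $13,150 + $1,420 + $18,750 + $63,400 + $950 = $97,670 (under)
Q1 2027–Q1 2028: $1,420 + $18,750 + $63,400 + $950 + $14,350 = $98,870 (under)
Q2 2027–Q2 2028: $18,750 + $63,400 + $950 + $14,350 + $21,770 = $119,220 (under)
Q3 2027–Q3 2028: $63,400 + $950 + $14,350 + $21,770 + $1,310 = $101,780 (under)
Q4 2027–Q4 2028: $950 + $14,350 + $21,770 + $1,310 + $1,580 = $39,960 (under)
Q1 2028–Q1 2029: $14,350 + $21,770 + $1,310 + $1,580 + $4,260 = $43,270 (under)
Q2 2028–Q2 2029: $21,770 + $1,310 + $1,580 + $4,260 + $79,460 = $108,380 (under)
Q3 2028–Q3 2029: $1,310 + $1,580 + $4,260 + $79,460 + $1,190 = $87,800 (under)
Q4 2028–Q4 2029: $1,580 + $4,260 + $79,460 + $1,190 + $1,820 = $88,310 (under)
0 windows exceed the threshold.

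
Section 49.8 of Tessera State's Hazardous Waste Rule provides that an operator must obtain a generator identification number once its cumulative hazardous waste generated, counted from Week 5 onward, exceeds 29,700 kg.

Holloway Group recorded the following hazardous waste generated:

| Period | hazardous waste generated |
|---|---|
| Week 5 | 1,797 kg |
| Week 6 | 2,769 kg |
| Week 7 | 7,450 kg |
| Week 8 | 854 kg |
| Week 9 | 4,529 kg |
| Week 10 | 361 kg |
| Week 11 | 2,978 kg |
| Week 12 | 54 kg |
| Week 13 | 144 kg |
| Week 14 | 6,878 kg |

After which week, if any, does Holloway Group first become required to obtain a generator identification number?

Not triggered

Through Week 5: 1,797 kg
Through Week 6: 4,566 kg
Through Week 7: 12,016 kg
Through Week 8: 12,870 kg
Through Week 9: 17,399 kg
Through Week 10: 17,760 kg
Through Week 11: 20,738 kg
Through Week 12: 20,792 kg
Through Week 13: 20,936 kg
Through Week 14: 27,814 kg
Final cumulative total 27,814 kg ≤ 29,700 kg; the threshold is never exceeded.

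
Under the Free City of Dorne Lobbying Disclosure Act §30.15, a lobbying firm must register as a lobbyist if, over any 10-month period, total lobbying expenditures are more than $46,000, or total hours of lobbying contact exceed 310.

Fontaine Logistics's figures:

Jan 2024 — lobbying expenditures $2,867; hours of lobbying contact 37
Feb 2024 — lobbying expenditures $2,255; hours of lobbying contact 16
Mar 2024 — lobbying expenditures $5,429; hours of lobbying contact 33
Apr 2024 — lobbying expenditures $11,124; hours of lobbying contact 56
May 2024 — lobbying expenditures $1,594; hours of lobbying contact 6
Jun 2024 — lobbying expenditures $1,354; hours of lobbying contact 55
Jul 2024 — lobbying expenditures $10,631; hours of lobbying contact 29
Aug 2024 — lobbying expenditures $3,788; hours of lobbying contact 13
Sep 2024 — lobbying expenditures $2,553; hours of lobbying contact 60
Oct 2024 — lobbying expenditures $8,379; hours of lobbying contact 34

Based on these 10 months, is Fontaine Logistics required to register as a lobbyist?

Total lobbying expenditures: $2,867 + $2,255 + $5,429 + $11,124 + $1,594 + $1,354 + $10,631 + $3,788 + $2,553 + $8,379 = $49,974 (> $46,000).
Total hours of lobbying contact: 37 + 16 + 33 + 56 + 6 + 55 + 29 + 13 + 60 + 34 = 339 (> 310).
The test is 'or': at least one threshold is exceeded.

Yes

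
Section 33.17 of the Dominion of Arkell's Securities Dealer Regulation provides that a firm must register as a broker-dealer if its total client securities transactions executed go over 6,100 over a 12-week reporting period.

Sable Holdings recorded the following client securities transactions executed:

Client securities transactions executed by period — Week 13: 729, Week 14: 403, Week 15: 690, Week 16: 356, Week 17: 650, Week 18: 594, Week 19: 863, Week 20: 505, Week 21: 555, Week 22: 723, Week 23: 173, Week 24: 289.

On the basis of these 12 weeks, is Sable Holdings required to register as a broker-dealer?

Yes

Total client securities transactions executed: 729 + 403 + 690 + 356 + 650 + 594 + 863 + 505 + 555 + 723 + 173 + 289 = 6,530.
6,530 > 6,100, so the threshold is exceeded.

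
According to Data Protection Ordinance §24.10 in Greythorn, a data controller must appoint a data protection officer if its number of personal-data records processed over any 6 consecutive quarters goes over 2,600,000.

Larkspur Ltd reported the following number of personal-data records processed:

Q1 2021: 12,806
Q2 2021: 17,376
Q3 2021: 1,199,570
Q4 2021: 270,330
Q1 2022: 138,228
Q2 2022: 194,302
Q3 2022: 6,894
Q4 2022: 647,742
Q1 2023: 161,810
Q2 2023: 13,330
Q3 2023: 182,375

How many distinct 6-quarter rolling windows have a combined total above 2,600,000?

Q1 2021–Q2 2022: 12,806 + 17,376 + 1,199,570 + 270,330 + 138,228 + 194,302 = 1,832,612 (under)
Q2 2021–Q3 2022: 17,376 + 1,199,570 + 270,330 + 138,228 + 194,302 + 6,894 = 1,826,700 (under)
Q3 2021–Q4 2022: 1,199,570 + 270,330 + 138,228 + 194,302 + 6,894 + 647,742 = 2,457,066 (under)
Q4 2021–Q1 2023: 270,330 + 138,228 + 194,302 + 6,894 + 647,742 + 161,810 = 1,419,306 (under)
Q1 2022–Q2 2023: 138,228 + 194,302 + 6,894 + 647,742 + 161,810 + 13,330 = 1,162,306 (under)
Q2 2022–Q3 2023: 194,302 + 6,894 + 647,742 + 161,810 + 13,330 + 182,375 = 1,206,453 (under)
0 windows exceed the threshold.

0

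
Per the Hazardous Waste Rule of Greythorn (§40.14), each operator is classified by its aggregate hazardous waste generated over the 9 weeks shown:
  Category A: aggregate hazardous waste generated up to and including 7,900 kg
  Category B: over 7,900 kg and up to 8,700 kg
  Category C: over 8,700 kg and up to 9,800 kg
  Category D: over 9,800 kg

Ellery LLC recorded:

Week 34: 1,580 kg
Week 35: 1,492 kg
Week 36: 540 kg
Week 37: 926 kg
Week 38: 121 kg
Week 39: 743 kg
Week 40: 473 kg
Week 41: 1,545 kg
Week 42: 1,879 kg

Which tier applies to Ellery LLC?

Category C

Aggregate hazardous waste generated: 1,580 kg + 1,492 kg + 540 kg + 926 kg + 121 kg + 743 kg + 473 kg + 1,545 kg + 1,879 kg = 9,299 kg.
8,700 kg < 9,299 kg ≤ 9,800 kg, so Category C applies.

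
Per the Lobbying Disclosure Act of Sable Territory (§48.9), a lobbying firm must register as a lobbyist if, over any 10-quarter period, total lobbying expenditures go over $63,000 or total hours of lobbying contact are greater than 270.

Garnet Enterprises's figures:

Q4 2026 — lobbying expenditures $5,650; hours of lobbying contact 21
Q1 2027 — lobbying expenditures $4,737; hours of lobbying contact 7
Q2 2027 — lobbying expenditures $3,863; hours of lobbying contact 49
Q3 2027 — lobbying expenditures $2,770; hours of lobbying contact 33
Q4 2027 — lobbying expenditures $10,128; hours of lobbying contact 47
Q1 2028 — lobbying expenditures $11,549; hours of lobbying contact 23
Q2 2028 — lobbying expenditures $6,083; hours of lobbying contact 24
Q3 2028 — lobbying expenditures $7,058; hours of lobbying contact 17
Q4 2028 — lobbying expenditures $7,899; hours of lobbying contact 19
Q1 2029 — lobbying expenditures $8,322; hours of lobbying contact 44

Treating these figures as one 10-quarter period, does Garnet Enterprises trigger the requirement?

Yes

Total lobbying expenditures: $5,650 + $4,737 + $3,863 + $2,770 + $10,128 + $11,549 + $6,083 + $7,058 + $7,899 + $8,322 = $68,059 (> $63,000).
Total hours of lobbying contact: 21 + 7 + 49 + 33 + 47 + 23 + 24 + 17 + 19 + 44 = 284 (> 270).
The test is 'or': at least one threshold is exceeded.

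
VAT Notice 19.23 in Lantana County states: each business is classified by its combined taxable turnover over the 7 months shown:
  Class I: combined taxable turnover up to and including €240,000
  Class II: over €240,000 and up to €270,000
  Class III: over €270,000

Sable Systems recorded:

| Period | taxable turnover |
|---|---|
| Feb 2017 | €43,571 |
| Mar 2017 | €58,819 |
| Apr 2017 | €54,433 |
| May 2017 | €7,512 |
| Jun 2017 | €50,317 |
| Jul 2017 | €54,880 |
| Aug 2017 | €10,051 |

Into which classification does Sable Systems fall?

Class III

Combined taxable turnover: €43,571 + €58,819 + €54,433 + €7,512 + €50,317 + €54,880 + €10,051 = €279,583.
€279,583 > €270,000, so Class III applies.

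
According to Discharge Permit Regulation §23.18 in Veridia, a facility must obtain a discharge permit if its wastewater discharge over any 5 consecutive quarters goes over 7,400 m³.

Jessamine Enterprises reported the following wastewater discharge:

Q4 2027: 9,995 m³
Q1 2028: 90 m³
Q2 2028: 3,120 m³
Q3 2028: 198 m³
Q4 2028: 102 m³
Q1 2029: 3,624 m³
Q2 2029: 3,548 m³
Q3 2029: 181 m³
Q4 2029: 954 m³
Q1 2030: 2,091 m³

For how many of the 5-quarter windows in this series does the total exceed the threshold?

5

Q4 2027–Q4 2028: 9,995 m³ + 90 m³ + 3,120 m³ + 198 m³ + 102 m³ = 13,505 m³ (over)
Q1 2028–Q1 2029: 90 m³ + 3,120 m³ + 198 m³ + 102 m³ + 3,624 m³ = 7,134 m³ (under)
Q2 2028–Q2 2029: 3,120 m³ + 198 m³ + 102 m³ + 3,624 m³ + 3,548 m³ = 10,592 m³ (over)
Q3 2028–Q3 2029: 198 m³ + 102 m³ + 3,624 m³ + 3,548 m³ + 181 m³ = 7,653 m³ (over)
Q4 2028–Q4 2029: 102 m³ + 3,624 m³ + 3,548 m³ + 181 m³ + 954 m³ = 8,409 m³ (over)
Q1 2029–Q1 2030: 3,624 m³ + 3,548 m³ + 181 m³ + 954 m³ + 2,091 m³ = 10,398 m³ (over)
5 windows exceed the threshold.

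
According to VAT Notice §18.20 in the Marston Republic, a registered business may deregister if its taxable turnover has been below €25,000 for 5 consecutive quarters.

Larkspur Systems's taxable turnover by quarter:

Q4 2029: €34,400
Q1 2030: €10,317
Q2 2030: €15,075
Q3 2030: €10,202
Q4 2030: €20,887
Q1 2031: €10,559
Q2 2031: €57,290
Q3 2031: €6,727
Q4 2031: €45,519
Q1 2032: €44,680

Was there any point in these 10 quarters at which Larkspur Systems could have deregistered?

Quarters below €25,000: Q1 2030, Q2 2030, Q3 2030, Q4 2030, Q1 2031, Q3 2031.
Longest run of consecutive quarters below the threshold: 5.
5 ≥ 5, so Larkspur Systems became eligible.

Yes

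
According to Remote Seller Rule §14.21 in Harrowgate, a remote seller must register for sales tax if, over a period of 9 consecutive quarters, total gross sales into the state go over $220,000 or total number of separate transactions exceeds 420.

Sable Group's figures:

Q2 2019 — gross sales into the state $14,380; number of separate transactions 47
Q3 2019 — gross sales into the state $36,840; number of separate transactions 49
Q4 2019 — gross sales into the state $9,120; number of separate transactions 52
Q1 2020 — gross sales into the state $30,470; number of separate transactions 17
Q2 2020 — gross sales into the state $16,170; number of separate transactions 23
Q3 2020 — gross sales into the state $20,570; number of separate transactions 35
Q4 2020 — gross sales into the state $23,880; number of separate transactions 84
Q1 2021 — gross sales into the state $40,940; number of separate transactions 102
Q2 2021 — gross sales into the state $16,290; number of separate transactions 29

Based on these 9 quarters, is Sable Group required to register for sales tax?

Total gross sales into the state: $14,380 + $36,840 + $9,120 + $30,470 + $16,170 + $20,570 + $23,880 + $40,940 + $16,290 = $208,660 (≤ $220,000).
Total number of separate transactions: 47 + 49 + 52 + 17 + 23 + 35 + 84 + 102 + 29 = 438 (> 420).
The test is 'or': at least one threshold is exceeded.

Yes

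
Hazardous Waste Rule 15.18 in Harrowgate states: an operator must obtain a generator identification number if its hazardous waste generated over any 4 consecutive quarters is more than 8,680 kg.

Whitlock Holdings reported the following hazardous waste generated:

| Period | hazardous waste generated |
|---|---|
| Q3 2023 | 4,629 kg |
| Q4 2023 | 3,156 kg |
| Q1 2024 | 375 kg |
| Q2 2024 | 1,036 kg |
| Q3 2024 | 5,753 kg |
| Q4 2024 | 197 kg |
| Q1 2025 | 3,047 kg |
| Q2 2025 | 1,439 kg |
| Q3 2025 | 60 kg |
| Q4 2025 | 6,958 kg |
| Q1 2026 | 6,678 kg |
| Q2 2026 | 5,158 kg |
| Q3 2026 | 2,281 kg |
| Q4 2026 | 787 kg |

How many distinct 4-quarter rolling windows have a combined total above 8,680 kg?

Q3 2023–Q2 2024: 4,629 kg + 3,156 kg + 375 kg + 1,036 kg = 9,196 kg (over)
Q4 2023–Q3 2024: 3,156 kg + 375 kg + 1,036 kg + 5,753 kg = 10,320 kg (over)
Q1 2024–Q4 2024: 375 kg + 1,036 kg + 5,753 kg + 197 kg = 7,361 kg (under)
Q2 2024–Q1 2025: 1,036 kg + 5,753 kg + 197 kg + 3,047 kg = 10,033 kg (over)
Q3 2024–Q2 2025: 5,753 kg + 197 kg + 3,047 kg + 1,439 kg = 10,436 kg (over)
Q4 2024–Q3 2025: 197 kg + 3,047 kg + 1,439 kg + 60 kg = 4,743 kg (under)
Q1 2025–Q4 2025: 3,047 kg + 1,439 kg + 60 kg + 6,958 kg = 11,504 kg (over)
Q2 2025–Q1 2026: 1,439 kg + 60 kg + 6,958 kg + 6,678 kg = 15,135 kg (over)
Q3 2025–Q2 2026: 60 kg + 6,958 kg + 6,678 kg + 5,158 kg = 18,854 kg (over)
Q4 2025–Q3 2026: 6,958 kg + 6,678 kg + 5,158 kg + 2,281 kg = 21,075 kg (over)
Q1 2026–Q4 2026: 6,678 kg + 5,158 kg + 2,281 kg + 787 kg = 14,904 kg (over)
9 windows exceed the threshold.

9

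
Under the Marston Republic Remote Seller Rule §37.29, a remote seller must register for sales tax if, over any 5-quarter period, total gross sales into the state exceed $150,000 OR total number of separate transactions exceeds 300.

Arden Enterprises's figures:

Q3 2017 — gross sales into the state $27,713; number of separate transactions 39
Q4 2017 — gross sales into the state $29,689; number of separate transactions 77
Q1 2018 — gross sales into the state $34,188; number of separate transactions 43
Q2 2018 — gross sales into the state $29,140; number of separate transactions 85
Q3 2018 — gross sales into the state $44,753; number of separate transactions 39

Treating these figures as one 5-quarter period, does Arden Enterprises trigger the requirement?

Total gross sales into the state: $27,713 + $29,689 + $34,188 + $29,140 + $44,753 = $165,483 (> $150,000).
Total number of separate transactions: 39 + 77 + 43 + 85 + 39 = 283 (≤ 300).
The test is 'or': at least one threshold is exceeded.

Yes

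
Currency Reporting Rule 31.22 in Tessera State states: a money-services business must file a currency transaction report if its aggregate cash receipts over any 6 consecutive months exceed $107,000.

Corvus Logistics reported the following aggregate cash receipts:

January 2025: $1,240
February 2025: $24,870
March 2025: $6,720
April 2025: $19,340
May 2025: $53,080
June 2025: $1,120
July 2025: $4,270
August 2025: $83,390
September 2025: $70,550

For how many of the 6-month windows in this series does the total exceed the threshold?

3

January 2025–June 2025: $1,240 + $24,870 + $6,720 + $19,340 + $53,080 + $1,120 = $106,370 (under)
February 2025–July 2025: $24,870 + $6,720 + $19,340 + $53,080 + $1,120 + $4,270 = $109,400 (over)
March 2025–August 2025: $6,720 + $19,340 + $53,080 + $1,120 + $4,270 + $83,390 = $167,920 (over)
April 2025–September 2025: $19,340 + $53,080 + $1,120 + $4,270 + $83,390 + $70,550 = $231,750 (over)
3 windows exceed the threshold.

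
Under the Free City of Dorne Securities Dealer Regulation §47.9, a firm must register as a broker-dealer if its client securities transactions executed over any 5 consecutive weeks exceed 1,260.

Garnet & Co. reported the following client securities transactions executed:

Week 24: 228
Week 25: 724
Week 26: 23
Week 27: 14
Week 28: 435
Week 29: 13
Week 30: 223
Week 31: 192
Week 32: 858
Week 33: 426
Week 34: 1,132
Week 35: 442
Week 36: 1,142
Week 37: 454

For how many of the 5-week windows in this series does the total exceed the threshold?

7

Week 24–Week 28: 228 + 724 + 23 + 14 + 435 = 1,424 (over)
Week 25–Week 29: 724 + 23 + 14 + 435 + 13 = 1,209 (under)
Week 26–Week 30: 23 + 14 + 435 + 13 + 223 = 708 (under)
Week 27–Week 31: 14 + 435 + 13 + 223 + 192 = 877 (under)
Week 28–Week 32: 435 + 13 + 223 + 192 + 858 = 1,721 (over)
Week 29–Week 33: 13 + 223 + 192 + 858 + 426 = 1,712 (over)
Week 30–Week 34: 223 + 192 + 858 + 426 + 1,132 = 2,831 (over)
Week 31–Week 35: 192 + 858 + 426 + 1,132 + 442 = 3,050 (over)
Week 32–Week 36: 858 + 426 + 1,132 + 442 + 1,142 = 4,000 (over)
Week 33–Week 37: 426 + 1,132 + 442 + 1,142 + 454 = 3,596 (over)
7 windows exceed the threshold.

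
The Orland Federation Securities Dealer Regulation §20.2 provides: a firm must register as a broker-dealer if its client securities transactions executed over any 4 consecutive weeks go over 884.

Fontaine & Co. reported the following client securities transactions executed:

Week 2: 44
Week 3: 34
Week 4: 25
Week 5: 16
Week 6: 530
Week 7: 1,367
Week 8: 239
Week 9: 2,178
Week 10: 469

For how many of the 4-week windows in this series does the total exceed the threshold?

4

Week 2–Week 5: 44 + 34 + 25 + 16 = 119 (under)
Week 3–Week 6: 34 + 25 + 16 + 530 = 605 (under)
Week 4–Week 7: 25 + 16 + 530 + 1,367 = 1,938 (over)
Week 5–Week 8: 16 + 530 + 1,367 + 239 = 2,152 (over)
Week 6–Week 9: 530 + 1,367 + 239 + 2,178 = 4,314 (over)
Week 7–Week 10: 1,367 + 239 + 2,178 + 469 = 4,253 (over)
4 windows exceed the threshold.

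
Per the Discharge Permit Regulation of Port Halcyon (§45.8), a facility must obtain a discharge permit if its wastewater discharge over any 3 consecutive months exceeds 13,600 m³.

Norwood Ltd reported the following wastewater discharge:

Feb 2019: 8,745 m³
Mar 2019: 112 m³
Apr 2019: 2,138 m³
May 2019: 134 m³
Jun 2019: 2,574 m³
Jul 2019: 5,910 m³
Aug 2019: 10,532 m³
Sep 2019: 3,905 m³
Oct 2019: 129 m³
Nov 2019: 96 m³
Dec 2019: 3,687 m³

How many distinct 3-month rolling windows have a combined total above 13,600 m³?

Feb 2019–Apr 2019: 8,745 m³ + 112 m³ + 2,138 m³ = 10,995 m³ (under)
Mar 2019–May 2019: 112 m³ + 2,138 m³ + 134 m³ = 2,384 m³ (under)
Apr 2019–Jun 2019: 2,138 m³ + 134 m³ + 2,574 m³ = 4,846 m³ (under)
May 2019–Jul 2019: 134 m³ + 2,574 m³ + 5,910 m³ = 8,618 m³ (under)
Jun 2019–Aug 2019: 2,574 m³ + 5,910 m³ + 10,532 m³ = 19,016 m³ (over)
Jul 2019–Sep 2019: 5,910 m³ + 10,532 m³ + 3,905 m³ = 20,347 m³ (over)
Aug 2019–Oct 2019: 10,532 m³ + 3,905 m³ + 129 m³ = 14,566 m³ (over)
Sep 2019–Nov 2019: 3,905 m³ + 129 m³ + 96 m³ = 4,130 m³ (under)
Oct 2019–Dec 2019: 129 m³ + 96 m³ + 3,687 m³ = 3,912 m³ (under)
3 windows exceed the threshold.

3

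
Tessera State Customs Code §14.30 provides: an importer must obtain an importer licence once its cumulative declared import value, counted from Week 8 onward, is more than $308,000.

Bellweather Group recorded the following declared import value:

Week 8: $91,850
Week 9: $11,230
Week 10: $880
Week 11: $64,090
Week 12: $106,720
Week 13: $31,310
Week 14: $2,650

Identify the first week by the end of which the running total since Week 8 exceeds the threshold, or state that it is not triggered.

Through Week 8: $91,850
Through Week 9: $103,080
Through Week 10: $103,960
Through Week 11: $168,050
Through Week 12: $274,770
Through Week 13: $306,080
Through Week 14: $308,730 ← exceeds threshold

Week 14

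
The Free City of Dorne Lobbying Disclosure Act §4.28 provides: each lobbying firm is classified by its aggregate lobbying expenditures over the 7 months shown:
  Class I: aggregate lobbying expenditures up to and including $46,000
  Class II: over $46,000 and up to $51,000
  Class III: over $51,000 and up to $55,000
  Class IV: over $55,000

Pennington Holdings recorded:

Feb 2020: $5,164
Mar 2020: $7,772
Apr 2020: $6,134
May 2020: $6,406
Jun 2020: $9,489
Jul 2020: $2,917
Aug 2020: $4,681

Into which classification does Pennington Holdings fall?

Aggregate lobbying expenditures: $5,164 + $7,772 + $6,134 + $6,406 + $9,489 + $2,917 + $4,681 = $42,563.
$42,563 ≤ $46,000, so Class I applies.

Class I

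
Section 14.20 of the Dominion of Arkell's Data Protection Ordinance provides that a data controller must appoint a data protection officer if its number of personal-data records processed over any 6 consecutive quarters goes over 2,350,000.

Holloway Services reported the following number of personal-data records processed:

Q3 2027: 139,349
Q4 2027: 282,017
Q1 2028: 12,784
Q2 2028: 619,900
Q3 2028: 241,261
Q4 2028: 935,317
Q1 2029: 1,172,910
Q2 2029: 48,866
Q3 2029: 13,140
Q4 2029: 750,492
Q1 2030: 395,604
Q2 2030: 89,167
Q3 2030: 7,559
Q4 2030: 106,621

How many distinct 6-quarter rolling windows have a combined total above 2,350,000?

6

Q3 2027–Q4 2028: 139,349 + 282,017 + 12,784 + 619,900 + 241,261 + 935,317 = 2,230,628 (under)
Q4 2027–Q1 2029: 282,017 + 12,784 + 619,900 + 241,261 + 935,317 + 1,172,910 = 3,264,189 (over)
Q1 2028–Q2 2029: 12,784 + 619,900 + 241,261 + 935,317 + 1,172,910 + 48,866 = 3,031,038 (over)
Q2 2028–Q3 2029: 619,900 + 241,261 + 935,317 + 1,172,910 + 48,866 + 13,140 = 3,031,394 (over)
Q3 2028–Q4 2029: 241,261 + 935,317 + 1,172,910 + 48,866 + 13,140 + 750,492 = 3,161,986 (over)
Q4 2028–Q1 2030: 935,317 + 1,172,910 + 48,866 + 13,140 + 750,492 + 395,604 = 3,316,329 (over)
Q1 2029–Q2 2030: 1,172,910 + 48,866 + 13,140 + 750,492 + 395,604 + 89,167 = 2,470,179 (over)
Q2 2029–Q3 2030: 48,866 + 13,140 + 750,492 + 395,604 + 89,167 + 7,559 = 1,304,828 (under)
Q3 2029–Q4 2030: 13,140 + 750,492 + 395,604 + 89,167 + 7,559 + 106,621 = 1,362,583 (under)
6 windows exceed the threshold.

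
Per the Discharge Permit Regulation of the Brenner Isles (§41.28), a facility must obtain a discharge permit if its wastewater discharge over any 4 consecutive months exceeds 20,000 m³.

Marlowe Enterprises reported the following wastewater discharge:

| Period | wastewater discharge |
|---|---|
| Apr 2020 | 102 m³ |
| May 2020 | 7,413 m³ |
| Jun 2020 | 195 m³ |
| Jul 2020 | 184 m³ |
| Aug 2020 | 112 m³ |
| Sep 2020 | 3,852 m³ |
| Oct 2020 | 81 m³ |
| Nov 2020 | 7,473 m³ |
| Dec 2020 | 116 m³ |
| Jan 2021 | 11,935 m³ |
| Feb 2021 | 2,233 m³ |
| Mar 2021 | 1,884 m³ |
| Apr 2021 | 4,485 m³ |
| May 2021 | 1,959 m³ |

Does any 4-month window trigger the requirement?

Yes

Apr 2020–Jul 2020: 102 m³ + 7,413 m³ + 195 m³ + 184 m³ = 7,894 m³ (under)
May 2020–Aug 2020: 7,413 m³ + 195 m³ + 184 m³ + 112 m³ = 7,904 m³ (under)
Jun 2020–Sep 2020: 195 m³ + 184 m³ + 112 m³ + 3,852 m³ = 4,343 m³ (under)
Jul 2020–Oct 2020: 184 m³ + 112 m³ + 3,852 m³ + 81 m³ = 4,229 m³ (under)
Aug 2020–Nov 2020: 112 m³ + 3,852 m³ + 81 m³ + 7,473 m³ = 11,518 m³ (under)
Sep 2020–Dec 2020: 3,852 m³ + 81 m³ + 7,473 m³ + 116 m³ = 11,522 m³ (under)
Oct 2020–Jan 2021: 81 m³ + 7,473 m³ + 116 m³ + 11,935 m³ = 19,605 m³ (under)
Nov 2020–Feb 2021: 7,473 m³ + 116 m³ + 11,935 m³ + 2,233 m³ = 21,757 m³ (over)
Dec 2020–Mar 2021: 116 m³ + 11,935 m³ + 2,233 m³ + 1,884 m³ = 16,168 m³ (under)
Jan 2021–Apr 2021: 11,935 m³ + 2,233 m³ + 1,884 m³ + 4,485 m³ = 20,537 m³ (over)
Feb 2021–May 2021: 2,233 m³ + 1,884 m³ + 4,485 m³ + 1,959 m³ = 10,561 m³ (under)
At least one window exceeds 20,000 m³.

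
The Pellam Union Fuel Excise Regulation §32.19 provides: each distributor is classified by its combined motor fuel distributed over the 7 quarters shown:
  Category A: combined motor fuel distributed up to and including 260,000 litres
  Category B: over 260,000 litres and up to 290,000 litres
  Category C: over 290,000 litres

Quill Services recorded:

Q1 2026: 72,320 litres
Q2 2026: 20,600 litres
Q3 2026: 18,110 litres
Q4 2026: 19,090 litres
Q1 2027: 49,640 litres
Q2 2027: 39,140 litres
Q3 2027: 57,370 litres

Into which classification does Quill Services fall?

Category B

Combined motor fuel distributed: 72,320 litres + 20,600 litres + 18,110 litres + 19,090 litres + 49,640 litres + 39,140 litres + 57,370 litres = 276,270 litres.
260,000 litres < 276,270 litres ≤ 290,000 litres, so Category B applies.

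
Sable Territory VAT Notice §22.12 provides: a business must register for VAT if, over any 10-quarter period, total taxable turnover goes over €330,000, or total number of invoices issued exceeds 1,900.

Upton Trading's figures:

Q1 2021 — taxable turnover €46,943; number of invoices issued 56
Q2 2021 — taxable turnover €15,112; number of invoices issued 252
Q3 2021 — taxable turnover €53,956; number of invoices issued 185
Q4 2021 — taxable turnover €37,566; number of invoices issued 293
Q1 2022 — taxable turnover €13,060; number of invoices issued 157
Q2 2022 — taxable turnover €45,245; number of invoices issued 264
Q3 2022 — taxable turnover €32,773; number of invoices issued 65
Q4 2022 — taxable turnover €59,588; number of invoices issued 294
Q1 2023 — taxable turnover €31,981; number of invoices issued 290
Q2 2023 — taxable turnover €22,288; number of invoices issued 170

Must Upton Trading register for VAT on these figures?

Yes

Total taxable turnover: €46,943 + €15,112 + €53,956 + €37,566 + €13,060 + €45,245 + €32,773 + €59,588 + €31,981 + €22,288 = €358,512 (> €330,000).
Total number of invoices issued: 56 + 252 + 185 + 293 + 157 + 264 + 65 + 294 + 290 + 170 = 2,026 (> 1,900).
The test is 'or': at least one threshold is exceeded.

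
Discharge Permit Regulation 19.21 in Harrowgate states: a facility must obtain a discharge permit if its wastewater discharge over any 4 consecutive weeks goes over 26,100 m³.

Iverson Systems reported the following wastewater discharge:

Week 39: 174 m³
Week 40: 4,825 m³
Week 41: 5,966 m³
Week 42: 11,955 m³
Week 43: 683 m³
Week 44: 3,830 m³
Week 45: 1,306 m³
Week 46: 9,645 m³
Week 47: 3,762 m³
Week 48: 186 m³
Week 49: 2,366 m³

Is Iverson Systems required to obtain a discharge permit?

Week 39–Week 42: 174 m³ + 4,825 m³ + 5,966 m³ + 11,955 m³ = 22,920 m³ (under)
Week 40–Week 43: 4,825 m³ + 5,966 m³ + 11,955 m³ + 683 m³ = 23,429 m³ (under)
Week 41–Week 44: 5,966 m³ + 11,955 m³ + 683 m³ + 3,830 m³ = 22,434 m³ (under)
Week 42–Week 45: 11,955 m³ + 683 m³ + 3,830 m³ + 1,306 m³ = 17,774 m³ (under)
Week 43–Week 46: 683 m³ + 3,830 m³ + 1,306 m³ + 9,645 m³ = 15,464 m³ (under)
Week 44–Week 47: 3,830 m³ + 1,306 m³ + 9,645 m³ + 3,762 m³ = 18,543 m³ (under)
Week 45–Week 48: 1,306 m³ + 9,645 m³ + 3,762 m³ + 186 m³ = 14,899 m³ (under)
Week 46–Week 49: 9,645 m³ + 3,762 m³ + 186 m³ + 2,366 m³ = 15,959 m³ (under)
No window exceeds 26,100 m³.

No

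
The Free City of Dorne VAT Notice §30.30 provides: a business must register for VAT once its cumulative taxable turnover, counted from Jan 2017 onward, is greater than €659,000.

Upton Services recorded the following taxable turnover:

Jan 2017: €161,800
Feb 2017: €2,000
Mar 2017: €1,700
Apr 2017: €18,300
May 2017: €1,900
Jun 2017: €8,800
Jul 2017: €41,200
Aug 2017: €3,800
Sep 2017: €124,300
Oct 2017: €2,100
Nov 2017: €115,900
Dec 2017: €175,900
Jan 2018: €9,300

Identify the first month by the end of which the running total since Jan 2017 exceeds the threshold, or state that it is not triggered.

Jan 2018

Through Jan 2017: €161,800
Through Feb 2017: €163,800
Through Mar 2017: €165,500
Through Apr 2017: €183,800
Through May 2017: €185,700
Through Jun 2017: €194,500
Through Jul 2017: €235,700
Through Aug 2017: €239,500
Through Sep 2017: €363,800
Through Oct 2017: €365,900
Through Nov 2017: €481,800
Through Dec 2017: €657,700
Through Jan 2018: €667,000 ← exceeds threshold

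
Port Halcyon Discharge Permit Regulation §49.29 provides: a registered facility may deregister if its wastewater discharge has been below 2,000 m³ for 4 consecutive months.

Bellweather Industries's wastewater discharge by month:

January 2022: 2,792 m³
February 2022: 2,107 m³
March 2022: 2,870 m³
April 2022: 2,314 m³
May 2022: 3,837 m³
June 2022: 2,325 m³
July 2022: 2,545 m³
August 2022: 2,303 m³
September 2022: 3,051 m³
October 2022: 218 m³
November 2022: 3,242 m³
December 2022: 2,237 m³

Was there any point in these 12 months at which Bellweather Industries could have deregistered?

Months below 2,000 m³: October 2022.
Longest run of consecutive months below the threshold: 1.
1 < 4, so Bellweather Industries never became eligible.

No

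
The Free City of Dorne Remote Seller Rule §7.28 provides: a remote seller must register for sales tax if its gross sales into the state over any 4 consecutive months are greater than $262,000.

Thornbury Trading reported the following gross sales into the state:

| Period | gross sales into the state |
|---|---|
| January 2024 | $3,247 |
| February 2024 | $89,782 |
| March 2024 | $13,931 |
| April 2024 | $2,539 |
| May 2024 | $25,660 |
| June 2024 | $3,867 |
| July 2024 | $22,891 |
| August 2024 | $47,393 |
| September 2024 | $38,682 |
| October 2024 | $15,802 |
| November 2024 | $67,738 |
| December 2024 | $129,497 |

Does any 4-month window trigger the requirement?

No

January 2024–April 2024: $3,247 + $89,782 + $13,931 + $2,539 = $109,499 (under)
February 2024–May 2024: $89,782 + $13,931 + $2,539 + $25,660 = $131,912 (under)
March 2024–June 2024: $13,931 + $2,539 + $25,660 + $3,867 = $45,997 (under)
April 2024–July 2024: $2,539 + $25,660 + $3,867 + $22,891 = $54,957 (under)
May 2024–August 2024: $25,660 + $3,867 + $22,891 + $47,393 = $99,811 (under)
June 2024–September 2024: $3,867 + $22,891 + $47,393 + $38,682 = $112,833 (under)
July 2024–October 2024: $22,891 + $47,393 + $38,682 + $15,802 = $124,768 (under)
August 2024–November 2024: $47,393 + $38,682 + $15,802 + $67,738 = $169,615 (under)
September 2024–December 2024: $38,682 + $15,802 + $67,738 + $129,497 = $251,719 (under)
No window exceeds $262,000.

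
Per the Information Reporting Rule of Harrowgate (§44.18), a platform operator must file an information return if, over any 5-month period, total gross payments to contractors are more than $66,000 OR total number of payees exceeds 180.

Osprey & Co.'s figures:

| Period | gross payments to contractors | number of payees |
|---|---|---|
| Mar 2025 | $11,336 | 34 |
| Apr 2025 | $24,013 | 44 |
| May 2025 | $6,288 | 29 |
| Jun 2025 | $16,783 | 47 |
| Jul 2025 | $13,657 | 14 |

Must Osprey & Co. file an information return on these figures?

Yes

Total gross payments to contractors: $11,336 + $24,013 + $6,288 + $16,783 + $13,657 = $72,077 (> $66,000).
Total number of payees: 34 + 44 + 29 + 47 + 14 = 168 (≤ 180).
The test is 'or': at least one threshold is exceeded.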